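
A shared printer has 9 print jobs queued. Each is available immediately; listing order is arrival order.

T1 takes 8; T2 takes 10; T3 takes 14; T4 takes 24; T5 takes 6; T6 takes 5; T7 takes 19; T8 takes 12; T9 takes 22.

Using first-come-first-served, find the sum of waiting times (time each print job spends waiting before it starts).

FIFO (arrival order): T1 T2 T3 T4 T5 T6 T7 T8 T9.
T1: waits 0, runs 0→8
T2: waits 8, runs 8→18
T3: waits 18, runs 18→32
T4: waits 32, runs 32→56
T5: waits 56, runs 56→62
T6: waits 62, runs 62→67
T7: waits 67, runs 67→86
T8: waits 86, runs 86→98
T9: waits 98, runs 98→120
Sum = 0+8+18+32+56+62+67+86+98 = 427.

427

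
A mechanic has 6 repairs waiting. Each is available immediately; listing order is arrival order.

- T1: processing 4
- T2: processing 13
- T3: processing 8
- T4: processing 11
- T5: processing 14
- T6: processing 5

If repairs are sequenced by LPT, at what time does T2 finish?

LPT (decreasing processing time): T5 T2 T4 T3 T6 T1.
T5: 0→14
T2: 14→27

27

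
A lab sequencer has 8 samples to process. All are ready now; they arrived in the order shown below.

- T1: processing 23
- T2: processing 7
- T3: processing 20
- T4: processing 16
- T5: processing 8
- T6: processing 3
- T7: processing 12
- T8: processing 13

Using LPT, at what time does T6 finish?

102

LPT (decreasing processing time): T1 T3 T4 T8 T7 T5 T2 T6.
T1: 0→23
T3: 23→43
T4: 43→59
T8: 59→72
T7: 72→84
T5: 84→92
T2: 92→99
T6: 99→102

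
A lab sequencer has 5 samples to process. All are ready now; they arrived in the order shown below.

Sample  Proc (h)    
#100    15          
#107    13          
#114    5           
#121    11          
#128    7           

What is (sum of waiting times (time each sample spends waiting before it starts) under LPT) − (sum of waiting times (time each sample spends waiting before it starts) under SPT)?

52

LPT (decreasing processing time): #100 #107 #121 #128 #114.
#100: waits 0, runs 0→15
#107: waits 15, runs 15→28
#121: waits 28, runs 28→39
#128: waits 39, runs 39→46
#114: waits 46, runs 46→51
Sum = 0+15+28+39+46 = 128.
SPT (increasing processing time): #114 #128 #121 #107 #100.
#114: waits 0, runs 0→5
#128: waits 5, runs 5→12
#121: waits 12, runs 12→23
#107: waits 23, runs 23→36
#100: waits 36, runs 36→51
Sum = 0+5+12+23+36 = 76.
Difference = 128 − 76 = 52.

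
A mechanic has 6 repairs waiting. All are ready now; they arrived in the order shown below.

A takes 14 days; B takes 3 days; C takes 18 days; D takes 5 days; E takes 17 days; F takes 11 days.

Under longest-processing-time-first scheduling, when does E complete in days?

35

LPT (decreasing processing time): C E A F D B.
C: 0→18
E: 18→35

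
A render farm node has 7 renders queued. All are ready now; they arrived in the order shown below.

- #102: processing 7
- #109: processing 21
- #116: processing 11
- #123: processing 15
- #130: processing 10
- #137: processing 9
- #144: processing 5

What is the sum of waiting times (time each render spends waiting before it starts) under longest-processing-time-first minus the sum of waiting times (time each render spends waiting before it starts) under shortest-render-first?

132

LPT (decreasing processing time): #109 #123 #116 #130 #137 #102 #144.
#109: waits 0, runs 0→21
#123: waits 21, runs 21→36
#116: waits 36, runs 36→47
#130: waits 47, runs 47→57
#137: waits 57, runs 57→66
#102: waits 66, runs 66→73
#144: waits 73, runs 73→78
Sum = 0+21+36+47+57+66+73 = 300.
SPT (increasing processing time): #144 #102 #137 #130 #116 #123 #109.
#144: waits 0, runs 0→5
#102: waits 5, runs 5→12
#137: waits 12, runs 12→21
#130: waits 21, runs 21→31
#116: waits 31, runs 31→42
#123: waits 42, runs 42→57
#109: waits 57, runs 57→78
Sum = 0+5+12+21+31+42+57 = 168.
Difference = 300 − 168 = 132.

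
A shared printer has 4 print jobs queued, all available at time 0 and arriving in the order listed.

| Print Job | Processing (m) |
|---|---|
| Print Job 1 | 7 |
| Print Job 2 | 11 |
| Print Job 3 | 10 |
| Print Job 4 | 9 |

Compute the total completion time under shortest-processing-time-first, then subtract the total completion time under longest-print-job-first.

-13

SPT (increasing processing time): Print Job 1 Print Job 4 Print Job 3 Print Job 2.
Print Job 1: 0→7
Print Job 4: 7→16
Print Job 3: 16→26
Print Job 2: 26→37
Sum = 7+16+26+37 = 86.
LPT (decreasing processing time): Print Job 2 Print Job 3 Print Job 4 Print Job 1.
Print Job 2: 0→11
Print Job 3: 11→21
Print Job 4: 21→30
Print Job 1: 30→37
Sum = 11+21+30+37 = 99.
Difference = 86 − 99 = -13.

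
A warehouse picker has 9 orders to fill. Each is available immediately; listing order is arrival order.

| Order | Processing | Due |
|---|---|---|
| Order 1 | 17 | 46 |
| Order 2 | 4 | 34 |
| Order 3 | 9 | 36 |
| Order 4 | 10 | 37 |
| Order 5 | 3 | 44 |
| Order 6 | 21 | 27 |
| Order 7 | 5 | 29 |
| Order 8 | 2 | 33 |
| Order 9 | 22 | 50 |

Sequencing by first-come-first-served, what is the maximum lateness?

43

FIFO (arrival order): Order 1 Order 2 Order 3 Order 4 Order 5 Order 6 Order 7 Order 8 Order 9.
Order 1: 0→17, due 46, lateness -29
Order 2: 17→21, due 34, lateness -13
Order 3: 21→30, due 36, lateness -6
Order 4: 30→40, due 37, lateness 3
Order 5: 40→43, due 44, lateness -1
Order 6: 43→64, due 27, lateness 37
Order 7: 64→69, due 29, lateness 40
Order 8: 69→71, due 33, lateness 38
Order 9: 71→93, due 50, lateness 43
Maximum = 43.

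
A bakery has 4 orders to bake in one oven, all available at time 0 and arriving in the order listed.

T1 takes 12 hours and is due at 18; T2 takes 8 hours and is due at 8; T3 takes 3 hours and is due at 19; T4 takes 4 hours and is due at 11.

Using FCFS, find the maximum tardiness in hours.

16

FIFO (arrival order): T1 T2 T3 T4.
T1: 0→12, due 18, tardiness 0
T2: 12→20, due 8, tardiness 12
T3: 20→23, due 19, tardiness 4
T4: 23→27, due 11, tardiness 16
Maximum = 16.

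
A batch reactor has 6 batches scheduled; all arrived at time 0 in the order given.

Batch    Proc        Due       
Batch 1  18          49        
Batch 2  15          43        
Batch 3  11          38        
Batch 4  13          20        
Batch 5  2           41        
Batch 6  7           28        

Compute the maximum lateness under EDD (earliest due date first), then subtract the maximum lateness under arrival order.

EDD (increasing due date): Batch 4 Batch 6 Batch 3 Batch 5 Batch 2 Batch 1.
Batch 4: 0→13, due 20, lateness -7
Batch 6: 13→20, due 28, lateness -8
Batch 3: 20→31, due 38, lateness -7
Batch 5: 31→33, due 41, lateness -8
Batch 2: 33→48, due 43, lateness 5
Batch 1: 48→66, due 49, lateness 17
Maximum = 17.
FIFO (arrival order): Batch 1 Batch 2 Batch 3 Batch 4 Batch 5 Batch 6.
Batch 1: 0→18, due 49, lateness -31
Batch 2: 18→33, due 43, lateness -10
Batch 3: 33→44, due 38, lateness 6
Batch 4: 44→57, due 20, lateness 37
Batch 5: 57→59, due 41, lateness 18
Batch 6: 59→66, due 28, lateness 38
Maximum = 38.
Difference = 17 − 38 = -21.

-21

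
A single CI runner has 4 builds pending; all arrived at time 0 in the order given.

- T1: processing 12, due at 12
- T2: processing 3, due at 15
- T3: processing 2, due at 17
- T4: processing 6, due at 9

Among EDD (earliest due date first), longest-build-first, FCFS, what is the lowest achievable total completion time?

EDD (increasing due date): T4 T1 T2 T3.
T4: 0→6
T1: 6→18
T2: 18→21
T3: 21→23
Sum = 6+18+21+23 = 68.
LPT (decreasing processing time): T1 T4 T2 T3.
T1: 0→12
T4: 12→18
T2: 18→21
T3: 21→23
Sum = 12+18+21+23 = 74.
FIFO (arrival order): T1 T2 T3 T4.
T1: 0→12
T2: 12→15
T3: 15→17
T4: 17→23
Sum = 12+15+17+23 = 67.
EDD 68, LPT 74, FIFO 67 → minimum 67.

67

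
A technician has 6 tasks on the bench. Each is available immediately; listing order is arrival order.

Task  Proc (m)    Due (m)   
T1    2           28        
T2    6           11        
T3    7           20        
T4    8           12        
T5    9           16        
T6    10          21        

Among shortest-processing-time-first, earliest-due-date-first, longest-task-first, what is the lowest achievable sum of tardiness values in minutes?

48

SPT (increasing processing time): T1 T2 T3 T4 T5 T6.
T1: 0→2, due 28, tardiness 0
T2: 2→8, due 11, tardiness 0
T3: 8→15, due 20, tardiness 0
T4: 15→23, due 12, tardiness 11
T5: 23→32, due 16, tardiness 16
T6: 32→42, due 21, tardiness 21
Sum = 0+0+0+11+16+21 = 48.
EDD (increasing due date): T2 T4 T5 T3 T6 T1.
T2: 0→6, due 11, tardiness 0
T4: 6→14, due 12, tardiness 2
T5: 14→23, due 16, tardiness 7
T3: 23→30, due 20, tardiness 10
T6: 30→40, due 21, tardiness 19
T1: 40→42, due 28, tardiness 14
Sum = 0+2+7+10+19+14 = 52.
LPT (decreasing processing time): T6 T5 T4 T3 T2 T1.
T6: 0→10, due 21, tardiness 0
T5: 10→19, due 16, tardiness 3
T4: 19→27, due 12, tardiness 15
T3: 27→34, due 20, tardiness 14
T2: 34→40, due 11, tardiness 29
T1: 40→42, due 28, tardiness 14
Sum = 0+3+15+14+29+14 = 75.
SPT 48, EDD 52, LPT 75 → minimum 48.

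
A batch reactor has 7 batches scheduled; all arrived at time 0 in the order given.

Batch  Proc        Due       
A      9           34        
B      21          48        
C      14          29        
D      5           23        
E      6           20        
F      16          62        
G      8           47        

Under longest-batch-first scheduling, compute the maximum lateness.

56

LPT (decreasing processing time): B F C A G E D.
B: 0→21, due 48, lateness -27
F: 21→37, due 62, lateness -25
C: 37→51, due 29, lateness 22
A: 51→60, due 34, lateness 26
G: 60→68, due 47, lateness 21
E: 68→74, due 20, lateness 54
D: 74→79, due 23, lateness 56
Maximum = 56.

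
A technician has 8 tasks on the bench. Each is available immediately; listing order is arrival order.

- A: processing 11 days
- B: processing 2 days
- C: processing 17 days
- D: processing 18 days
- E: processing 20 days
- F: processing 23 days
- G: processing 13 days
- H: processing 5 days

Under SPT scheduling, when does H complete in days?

7

SPT (increasing processing time): B H A G C D E F.
B: 0→2
H: 2→7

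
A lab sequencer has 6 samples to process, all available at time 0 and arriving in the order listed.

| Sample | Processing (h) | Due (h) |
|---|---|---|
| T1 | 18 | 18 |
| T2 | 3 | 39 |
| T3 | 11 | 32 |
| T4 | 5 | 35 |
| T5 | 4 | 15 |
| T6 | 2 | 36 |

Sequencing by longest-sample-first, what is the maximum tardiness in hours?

LPT (decreasing processing time): T1 T3 T4 T5 T2 T6.
T1: 0→18, due 18, tardiness 0
T3: 18→29, due 32, tardiness 0
T4: 29→34, due 35, tardiness 0
T5: 34→38, due 15, tardiness 23
T2: 38→41, due 39, tardiness 2
T6: 41→43, due 36, tardiness 7
Maximum = 23.

23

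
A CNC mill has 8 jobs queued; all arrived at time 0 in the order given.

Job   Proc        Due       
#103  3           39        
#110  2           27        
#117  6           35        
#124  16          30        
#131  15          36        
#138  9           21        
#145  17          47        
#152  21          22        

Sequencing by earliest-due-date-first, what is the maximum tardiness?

EDD (increasing due date): #138 #152 #110 #124 #117 #131 #103 #145.
#138: 0→9, due 21, tardiness 0
#152: 9→30, due 22, tardiness 8
#110: 30→32, due 27, tardiness 5
#124: 32→48, due 30, tardiness 18
#117: 48→54, due 35, tardiness 19
#131: 54→69, due 36, tardiness 33
#103: 69→72, due 39, tardiness 33
#145: 72→89, due 47, tardiness 42
Maximum = 42.

42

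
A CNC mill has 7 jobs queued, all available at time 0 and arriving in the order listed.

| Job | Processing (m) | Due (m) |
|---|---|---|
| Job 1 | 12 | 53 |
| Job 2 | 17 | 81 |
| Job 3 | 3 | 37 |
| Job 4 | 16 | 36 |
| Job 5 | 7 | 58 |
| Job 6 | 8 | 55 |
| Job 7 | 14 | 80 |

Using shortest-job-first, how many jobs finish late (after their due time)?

SPT (increasing processing time): Job 3 Job 5 Job 6 Job 1 Job 7 Job 4 Job 2.
Job 3: 0→3, due 37, tardiness 0
Job 5: 3→10, due 58, tardiness 0
Job 6: 10→18, due 55, tardiness 0
Job 1: 18→30, due 53, tardiness 0
Job 7: 30→44, due 80, tardiness 0
Job 4: 44→60, due 36, tardiness 24
Job 2: 60→77, due 81, tardiness 0
Late jobs: 1.

1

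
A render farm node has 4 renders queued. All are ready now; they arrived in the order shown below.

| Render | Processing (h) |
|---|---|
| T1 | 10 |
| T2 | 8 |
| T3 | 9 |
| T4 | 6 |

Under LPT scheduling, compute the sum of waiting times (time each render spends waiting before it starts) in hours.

LPT (decreasing processing time): T1 T3 T2 T4.
T1: waits 0, runs 0→10
T3: waits 10, runs 10→19
T2: waits 19, runs 19→27
T4: waits 27, runs 27→33
Sum = 0+10+19+27 = 56.

56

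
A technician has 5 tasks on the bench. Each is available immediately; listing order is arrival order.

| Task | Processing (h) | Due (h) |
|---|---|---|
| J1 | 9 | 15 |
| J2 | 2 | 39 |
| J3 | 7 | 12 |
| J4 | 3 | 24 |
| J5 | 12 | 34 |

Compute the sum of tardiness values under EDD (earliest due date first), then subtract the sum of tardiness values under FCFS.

-5

EDD (increasing due date): J3 J1 J4 J5 J2.
J3: 0→7, due 12, tardiness 0
J1: 7→16, due 15, tardiness 1
J4: 16→19, due 24, tardiness 0
J5: 19→31, due 34, tardiness 0
J2: 31→33, due 39, tardiness 0
Sum = 0+1+0+0+0 = 1.
FIFO (arrival order): J1 J2 J3 J4 J5.
J1: 0→9, due 15, tardiness 0
J2: 9→11, due 39, tardiness 0
J3: 11→18, due 12, tardiness 6
J4: 18→21, due 24, tardiness 0
J5: 21→33, due 34, tardiness 0
Sum = 0+0+6+0+0 = 6.
Difference = 1 − 6 = -5.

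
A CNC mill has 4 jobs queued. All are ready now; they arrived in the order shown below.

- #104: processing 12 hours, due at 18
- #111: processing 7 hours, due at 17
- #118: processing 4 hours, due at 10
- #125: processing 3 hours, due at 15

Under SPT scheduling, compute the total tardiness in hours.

8

SPT (increasing processing time): #125 #118 #111 #104.
#125: 0→3, due 15, tardiness 0
#118: 3→7, due 10, tardiness 0
#111: 7→14, due 17, tardiness 0
#104: 14→26, due 18, tardiness 8
Sum = 0+0+0+8 = 8.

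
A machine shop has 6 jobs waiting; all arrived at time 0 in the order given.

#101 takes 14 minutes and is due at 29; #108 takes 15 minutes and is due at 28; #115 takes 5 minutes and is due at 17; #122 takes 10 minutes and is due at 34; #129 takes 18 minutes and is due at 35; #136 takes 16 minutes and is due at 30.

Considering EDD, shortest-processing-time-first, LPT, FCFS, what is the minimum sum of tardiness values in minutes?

89

EDD (increasing due date): #115 #108 #101 #136 #122 #129.
#115: 0→5, due 17, tardiness 0
#108: 5→20, due 28, tardiness 0
#101: 20→34, due 29, tardiness 5
#136: 34→50, due 30, tardiness 20
#122: 50→60, due 34, tardiness 26
#129: 60→78, due 35, tardiness 43
Sum = 0+0+5+20+26+43 = 94.
SPT (increasing processing time): #115 #122 #101 #108 #136 #129.
#115: 0→5, due 17, tardiness 0
#122: 5→15, due 34, tardiness 0
#101: 15→29, due 29, tardiness 0
#108: 29→44, due 28, tardiness 16
#136: 44→60, due 30, tardiness 30
#129: 60→78, due 35, tardiness 43
Sum = 0+0+0+16+30+43 = 89.
LPT (decreasing processing time): #129 #136 #108 #101 #122 #115.
#129: 0→18, due 35, tardiness 0
#136: 18→34, due 30, tardiness 4
#108: 34→49, due 28, tardiness 21
#101: 49→63, due 29, tardiness 34
#122: 63→73, due 34, tardiness 39
#115: 73→78, due 17, tardiness 61
Sum = 0+4+21+34+39+61 = 159.
FIFO (arrival order): #101 #108 #115 #122 #129 #136.
#101: 0→14, due 29, tardiness 0
#108: 14→29, due 28, tardiness 1
#115: 29→34, due 17, tardiness 17
#122: 34→44, due 34, tardiness 10
#129: 44→62, due 35, tardiness 27
#136: 62→78, due 30, tardiness 48
Sum = 0+1+17+10+27+48 = 103.
EDD 94, SPT 89, LPT 159, FIFO 103 → minimum 89.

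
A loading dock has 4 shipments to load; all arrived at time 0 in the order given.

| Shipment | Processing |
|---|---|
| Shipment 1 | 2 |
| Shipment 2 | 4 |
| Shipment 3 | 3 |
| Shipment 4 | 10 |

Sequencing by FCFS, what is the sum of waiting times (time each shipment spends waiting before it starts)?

FIFO (arrival order): Shipment 1 Shipment 2 Shipment 3 Shipment 4.
Shipment 1: waits 0, runs 0→2
Shipment 2: waits 2, runs 2→6
Shipment 3: waits 6, runs 6→9
Shipment 4: waits 9, runs 9→19
Sum = 0+2+6+9 = 17.

17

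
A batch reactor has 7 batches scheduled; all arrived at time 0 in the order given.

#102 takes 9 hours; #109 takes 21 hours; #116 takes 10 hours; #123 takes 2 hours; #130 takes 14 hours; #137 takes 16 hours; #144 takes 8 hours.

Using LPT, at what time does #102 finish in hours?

LPT (decreasing processing time): #109 #137 #130 #116 #102 #144 #123.
#109: 0→21
#137: 21→37
#130: 37→51
#116: 51→61
#102: 61→70

70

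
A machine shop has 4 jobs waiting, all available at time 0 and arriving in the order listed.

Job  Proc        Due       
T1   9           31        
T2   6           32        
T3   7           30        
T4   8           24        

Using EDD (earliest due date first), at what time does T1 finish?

24

EDD (increasing due date): T4 T3 T1 T2.
T4: 0→8
T3: 8→15
T1: 15→24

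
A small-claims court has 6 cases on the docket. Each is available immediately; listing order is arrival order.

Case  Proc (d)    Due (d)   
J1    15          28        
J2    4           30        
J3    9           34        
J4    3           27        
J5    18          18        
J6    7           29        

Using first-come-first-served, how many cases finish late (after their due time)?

FIFO (arrival order): J1 J2 J3 J4 J5 J6.
J1: 0→15, due 28, tardiness 0
J2: 15→19, due 30, tardiness 0
J3: 19→28, due 34, tardiness 0
J4: 28→31, due 27, tardiness 4
J5: 31→49, due 18, tardiness 31
J6: 49→56, due 29, tardiness 27
Late cases: 3.

3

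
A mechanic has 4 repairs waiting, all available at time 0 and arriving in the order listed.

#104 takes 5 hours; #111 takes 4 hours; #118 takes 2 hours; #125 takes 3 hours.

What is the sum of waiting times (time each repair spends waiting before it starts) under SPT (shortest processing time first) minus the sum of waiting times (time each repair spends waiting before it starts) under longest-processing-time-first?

SPT (increasing processing time): #118 #125 #111 #104.
#118: waits 0, runs 0→2
#125: waits 2, runs 2→5
#111: waits 5, runs 5→9
#104: waits 9, runs 9→14
Sum = 0+2+5+9 = 16.
LPT (decreasing processing time): #104 #111 #125 #118.
#104: waits 0, runs 0→5
#111: waits 5, runs 5→9
#125: waits 9, runs 9→12
#118: waits 12, runs 12→14
Sum = 0+5+9+12 = 26.
Difference = 16 − 26 = -10.

-10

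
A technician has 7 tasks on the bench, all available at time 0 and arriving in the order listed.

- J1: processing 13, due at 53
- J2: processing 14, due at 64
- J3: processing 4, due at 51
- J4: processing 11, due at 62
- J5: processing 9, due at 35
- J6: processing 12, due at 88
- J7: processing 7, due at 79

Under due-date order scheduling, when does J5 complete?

9

EDD (increasing due date): J5 J3 J1 J4 J2 J7 J6.
J5: 0→9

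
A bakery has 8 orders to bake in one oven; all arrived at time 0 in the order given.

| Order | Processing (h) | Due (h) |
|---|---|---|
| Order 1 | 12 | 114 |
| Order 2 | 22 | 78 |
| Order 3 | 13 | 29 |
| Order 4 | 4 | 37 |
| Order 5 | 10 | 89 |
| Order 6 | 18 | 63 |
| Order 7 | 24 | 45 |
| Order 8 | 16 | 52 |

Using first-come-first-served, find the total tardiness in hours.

FIFO (arrival order): Order 1 Order 2 Order 3 Order 4 Order 5 Order 6 Order 7 Order 8.
Order 1: 0→12, due 114, tardiness 0
Order 2: 12→34, due 78, tardiness 0
Order 3: 34→47, due 29, tardiness 18
Order 4: 47→51, due 37, tardiness 14
Order 5: 51→61, due 89, tardiness 0
Order 6: 61→79, due 63, tardiness 16
Order 7: 79→103, due 45, tardiness 58
Order 8: 103→119, due 52, tardiness 67
Sum = 0+0+18+14+0+16+58+67 = 173.

173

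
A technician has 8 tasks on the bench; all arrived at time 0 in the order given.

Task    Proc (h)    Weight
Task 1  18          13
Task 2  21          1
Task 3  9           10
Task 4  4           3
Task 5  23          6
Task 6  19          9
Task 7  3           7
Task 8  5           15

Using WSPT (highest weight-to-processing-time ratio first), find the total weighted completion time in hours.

WSPT (decreasing weight/processing-time ratio): Task 8 Task 7 Task 3 Task 4 Task 1 Task 6 Task 5 Task 2.
Task 8: finishes 5, weight 15, w·C = 75
Task 7: finishes 8, weight 7, w·C = 56
Task 3: finishes 17, weight 10, w·C = 170
Task 4: finishes 21, weight 3, w·C = 63
Task 1: finishes 39, weight 13, w·C = 507
Task 6: finishes 58, weight 9, w·C = 522
Task 5: finishes 81, weight 6, w·C = 486
Task 2: finishes 102, weight 1, w·C = 102
Sum = 75+56+170+63+507+522+486+102 = 1981.

1981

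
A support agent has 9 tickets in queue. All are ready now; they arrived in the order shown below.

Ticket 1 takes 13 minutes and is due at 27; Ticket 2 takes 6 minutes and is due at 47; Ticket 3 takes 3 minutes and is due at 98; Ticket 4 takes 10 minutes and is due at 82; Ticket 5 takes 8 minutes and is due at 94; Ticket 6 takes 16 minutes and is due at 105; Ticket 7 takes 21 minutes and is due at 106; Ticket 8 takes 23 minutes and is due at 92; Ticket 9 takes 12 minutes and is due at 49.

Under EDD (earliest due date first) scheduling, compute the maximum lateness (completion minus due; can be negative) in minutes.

6

EDD (increasing due date): Ticket 1 Ticket 2 Ticket 9 Ticket 4 Ticket 8 Ticket 5 Ticket 3 Ticket 6 Ticket 7.
Ticket 1: 0→13, due 27, lateness -14
Ticket 2: 13→19, due 47, lateness -28
Ticket 9: 19→31, due 49, lateness -18
Ticket 4: 31→41, due 82, lateness -41
Ticket 8: 41→64, due 92, lateness -28
Ticket 5: 64→72, due 94, lateness -22
Ticket 3: 72→75, due 98, lateness -23
Ticket 6: 75→91, due 105, lateness -14
Ticket 7: 91→112, due 106, lateness 6
Maximum = 6.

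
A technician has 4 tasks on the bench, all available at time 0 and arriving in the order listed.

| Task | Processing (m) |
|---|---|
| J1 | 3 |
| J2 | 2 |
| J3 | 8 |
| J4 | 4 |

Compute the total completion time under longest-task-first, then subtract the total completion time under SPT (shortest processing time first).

19

LPT (decreasing processing time): J3 J4 J1 J2.
J3: 0→8
J4: 8→12
J1: 12→15
J2: 15→17
Sum = 8+12+15+17 = 52.
SPT (increasing processing time): J2 J1 J4 J3.
J2: 0→2
J1: 2→5
J4: 5→9
J3: 9→17
Sum = 2+5+9+17 = 33.
Difference = 52 − 33 = 19.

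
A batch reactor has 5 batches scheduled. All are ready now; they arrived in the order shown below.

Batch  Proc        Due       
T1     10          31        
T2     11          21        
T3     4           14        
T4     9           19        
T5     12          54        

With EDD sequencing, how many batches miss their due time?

EDD (increasing due date): T3 T4 T2 T1 T5.
T3: 0→4, due 14, tardiness 0
T4: 4→13, due 19, tardiness 0
T2: 13→24, due 21, tardiness 3
T1: 24→34, due 31, tardiness 3
T5: 34→46, due 54, tardiness 0
Late batches: 2.

2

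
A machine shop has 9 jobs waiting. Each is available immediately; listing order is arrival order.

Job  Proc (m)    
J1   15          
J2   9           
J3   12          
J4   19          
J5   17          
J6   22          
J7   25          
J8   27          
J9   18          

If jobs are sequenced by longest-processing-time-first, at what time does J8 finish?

27

LPT (decreasing processing time): J8 J7 J6 J4 J9 J5 J1 J3 J2.
J8: 0→27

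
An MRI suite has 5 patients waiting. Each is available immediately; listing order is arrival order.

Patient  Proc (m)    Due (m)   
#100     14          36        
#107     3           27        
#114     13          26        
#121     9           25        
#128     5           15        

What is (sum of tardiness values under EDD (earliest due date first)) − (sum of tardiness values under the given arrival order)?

-35

EDD (increasing due date): #128 #121 #114 #107 #100.
#128: 0→5, due 15, tardiness 0
#121: 5→14, due 25, tardiness 0
#114: 14→27, due 26, tardiness 1
#107: 27→30, due 27, tardiness 3
#100: 30→44, due 36, tardiness 8
Sum = 0+0+1+3+8 = 12.
FIFO (arrival order): #100 #107 #114 #121 #128.
#100: 0→14, due 36, tardiness 0
#107: 14→17, due 27, tardiness 0
#114: 17→30, due 26, tardiness 4
#121: 30→39, due 25, tardiness 14
#128: 39→44, due 15, tardiness 29
Sum = 0+0+4+14+29 = 47.
Difference = 12 − 47 = -35.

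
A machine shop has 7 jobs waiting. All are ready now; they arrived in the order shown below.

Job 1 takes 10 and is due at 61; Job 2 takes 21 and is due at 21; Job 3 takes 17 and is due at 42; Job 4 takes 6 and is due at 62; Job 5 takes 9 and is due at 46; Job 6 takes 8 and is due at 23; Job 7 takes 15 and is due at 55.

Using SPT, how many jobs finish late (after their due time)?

2

SPT (increasing processing time): Job 4 Job 6 Job 5 Job 1 Job 7 Job 3 Job 2.
Job 4: 0→6, due 62, tardiness 0
Job 6: 6→14, due 23, tardiness 0
Job 5: 14→23, due 46, tardiness 0
Job 1: 23→33, due 61, tardiness 0
Job 7: 33→48, due 55, tardiness 0
Job 3: 48→65, due 42, tardiness 23
Job 2: 65→86, due 21, tardiness 65
Late jobs: 2.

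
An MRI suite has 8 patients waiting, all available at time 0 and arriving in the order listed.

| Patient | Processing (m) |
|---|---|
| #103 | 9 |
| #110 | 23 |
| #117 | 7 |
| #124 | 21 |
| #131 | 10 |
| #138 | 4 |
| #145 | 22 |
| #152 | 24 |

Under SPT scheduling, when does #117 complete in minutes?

SPT (increasing processing time): #138 #117 #103 #131 #124 #145 #110 #152.
#138: 0→4
#117: 4→11

11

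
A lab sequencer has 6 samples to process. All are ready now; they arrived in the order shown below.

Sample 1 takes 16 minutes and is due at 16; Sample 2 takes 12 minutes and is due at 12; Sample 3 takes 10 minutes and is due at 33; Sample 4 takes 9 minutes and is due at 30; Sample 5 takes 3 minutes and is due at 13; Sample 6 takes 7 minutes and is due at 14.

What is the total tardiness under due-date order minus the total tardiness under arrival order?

-45

EDD (increasing due date): Sample 2 Sample 5 Sample 6 Sample 1 Sample 4 Sample 3.
Sample 2: 0→12, due 12, tardiness 0
Sample 5: 12→15, due 13, tardiness 2
Sample 6: 15→22, due 14, tardiness 8
Sample 1: 22→38, due 16, tardiness 22
Sample 4: 38→47, due 30, tardiness 17
Sample 3: 47→57, due 33, tardiness 24
Sum = 0+2+8+22+17+24 = 73.
FIFO (arrival order): Sample 1 Sample 2 Sample 3 Sample 4 Sample 5 Sample 6.
Sample 1: 0→16, due 16, tardiness 0
Sample 2: 16→28, due 12, tardiness 16
Sample 3: 28→38, due 33, tardiness 5
Sample 4: 38→47, due 30, tardiness 17
Sample 5: 47→50, due 13, tardiness 37
Sample 6: 50→57, due 14, tardiness 43
Sum = 0+16+5+17+37+43 = 118.
Difference = 73 − 118 = -45.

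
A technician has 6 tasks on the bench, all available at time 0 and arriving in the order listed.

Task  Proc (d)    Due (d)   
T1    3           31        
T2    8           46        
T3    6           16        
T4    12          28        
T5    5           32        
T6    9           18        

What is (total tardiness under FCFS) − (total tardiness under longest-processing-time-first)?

-13

FIFO (arrival order): T1 T2 T3 T4 T5 T6.
T1: 0→3, due 31, tardiness 0
T2: 3→11, due 46, tardiness 0
T3: 11→17, due 16, tardiness 1
T4: 17→29, due 28, tardiness 1
T5: 29→34, due 32, tardiness 2
T6: 34→43, due 18, tardiness 25
Sum = 0+0+1+1+2+25 = 29.
LPT (decreasing processing time): T4 T6 T2 T3 T5 T1.
T4: 0→12, due 28, tardiness 0
T6: 12→21, due 18, tardiness 3
T2: 21→29, due 46, tardiness 0
T3: 29→35, due 16, tardiness 19
T5: 35→40, due 32, tardiness 8
T1: 40→43, due 31, tardiness 12
Sum = 0+3+0+19+8+12 = 42.
Difference = 29 − 42 = -13.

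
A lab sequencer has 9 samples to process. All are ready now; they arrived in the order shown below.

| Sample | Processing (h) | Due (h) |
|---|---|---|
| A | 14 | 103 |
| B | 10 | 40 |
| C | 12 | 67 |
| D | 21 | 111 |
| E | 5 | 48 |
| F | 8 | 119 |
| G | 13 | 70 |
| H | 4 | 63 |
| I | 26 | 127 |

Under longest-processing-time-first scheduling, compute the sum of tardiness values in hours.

LPT (decreasing processing time): I D A G C B F E H.
I: 0→26, due 127, tardiness 0
D: 26→47, due 111, tardiness 0
A: 47→61, due 103, tardiness 0
G: 61→74, due 70, tardiness 4
C: 74→86, due 67, tardiness 19
B: 86→96, due 40, tardiness 56
F: 96→104, due 119, tardiness 0
E: 104→109, due 48, tardiness 61
H: 109→113, due 63, tardiness 50
Sum = 0+0+0+4+19+56+0+61+50 = 190.

190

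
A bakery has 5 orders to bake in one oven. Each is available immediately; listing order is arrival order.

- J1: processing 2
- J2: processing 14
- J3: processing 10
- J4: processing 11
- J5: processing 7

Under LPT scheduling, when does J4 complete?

LPT (decreasing processing time): J2 J4 J3 J5 J1.
J2: 0→14
J4: 14→25

25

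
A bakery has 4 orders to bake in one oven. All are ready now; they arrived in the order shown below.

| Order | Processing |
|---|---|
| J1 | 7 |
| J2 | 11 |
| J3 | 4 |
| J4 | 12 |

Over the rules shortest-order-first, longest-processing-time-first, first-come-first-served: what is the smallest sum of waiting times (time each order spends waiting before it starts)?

37

SPT (increasing processing time): J3 J1 J2 J4.
J3: waits 0, runs 0→4
J1: waits 4, runs 4→11
J2: waits 11, runs 11→22
J4: waits 22, runs 22→34
Sum = 0+4+11+22 = 37.
LPT (decreasing processing time): J4 J2 J1 J3.
J4: waits 0, runs 0→12
J2: waits 12, runs 12→23
J1: waits 23, runs 23→30
J3: waits 30, runs 30→34
Sum = 0+12+23+30 = 65.
FIFO (arrival order): J1 J2 J3 J4.
J1: waits 0, runs 0→7
J2: waits 7, runs 7→18
J3: waits 18, runs 18→22
J4: waits 22, runs 22→34
Sum = 0+7+18+22 = 47.
SPT 37, LPT 65, FIFO 47 → minimum 37.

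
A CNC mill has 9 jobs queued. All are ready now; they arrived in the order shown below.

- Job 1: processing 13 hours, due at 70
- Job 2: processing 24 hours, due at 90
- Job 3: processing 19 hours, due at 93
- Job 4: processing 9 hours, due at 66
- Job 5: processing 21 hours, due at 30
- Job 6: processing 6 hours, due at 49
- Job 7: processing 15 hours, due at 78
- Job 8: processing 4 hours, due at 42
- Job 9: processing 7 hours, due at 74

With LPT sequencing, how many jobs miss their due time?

LPT (decreasing processing time): Job 2 Job 5 Job 3 Job 7 Job 1 Job 4 Job 9 Job 6 Job 8.
Job 2: 0→24, due 90, tardiness 0
Job 5: 24→45, due 30, tardiness 15
Job 3: 45→64, due 93, tardiness 0
Job 7: 64→79, due 78, tardiness 1
Job 1: 79→92, due 70, tardiness 22
Job 4: 92→101, due 66, tardiness 35
Job 9: 101→108, due 74, tardiness 34
Job 6: 108→114, due 49, tardiness 65
Job 8: 114→118, due 42, tardiness 76
Late jobs: 7.

7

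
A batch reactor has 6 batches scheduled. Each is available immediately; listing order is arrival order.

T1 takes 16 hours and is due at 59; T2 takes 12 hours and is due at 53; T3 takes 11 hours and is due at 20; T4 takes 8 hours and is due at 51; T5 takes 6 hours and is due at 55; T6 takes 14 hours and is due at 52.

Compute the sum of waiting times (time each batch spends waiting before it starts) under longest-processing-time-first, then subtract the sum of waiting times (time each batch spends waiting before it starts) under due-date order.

LPT (decreasing processing time): T1 T6 T2 T3 T4 T5.
T1: waits 0, runs 0→16
T6: waits 16, runs 16→30
T2: waits 30, runs 30→42
T3: waits 42, runs 42→53
T4: waits 53, runs 53→61
T5: waits 61, runs 61→67
Sum = 0+16+30+42+53+61 = 202.
EDD (increasing due date): T3 T4 T6 T2 T5 T1.
T3: waits 0, runs 0→11
T4: waits 11, runs 11→19
T6: waits 19, runs 19→33
T2: waits 33, runs 33→45
T5: waits 45, runs 45→51
T1: waits 51, runs 51→67
Sum = 0+11+19+33+45+51 = 159.
Difference = 202 − 159 = 43.

43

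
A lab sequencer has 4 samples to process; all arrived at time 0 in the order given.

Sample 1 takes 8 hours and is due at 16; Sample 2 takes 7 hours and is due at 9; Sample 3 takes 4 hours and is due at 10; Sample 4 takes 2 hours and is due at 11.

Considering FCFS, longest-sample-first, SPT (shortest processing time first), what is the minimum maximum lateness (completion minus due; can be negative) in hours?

FIFO (arrival order): Sample 1 Sample 2 Sample 3 Sample 4.
Sample 1: 0→8, due 16, lateness -8
Sample 2: 8→15, due 9, lateness 6
Sample 3: 15→19, due 10, lateness 9
Sample 4: 19→21, due 11, lateness 10
Maximum = 10.
LPT (decreasing processing time): Sample 1 Sample 2 Sample 3 Sample 4.
Sample 1: 0→8, due 16, lateness -8
Sample 2: 8→15, due 9, lateness 6
Sample 3: 15→19, due 10, lateness 9
Sample 4: 19→21, due 11, lateness 10
Maximum = 10.
SPT (increasing processing time): Sample 4 Sample 3 Sample 2 Sample 1.
Sample 4: 0→2, due 11, lateness -9
Sample 3: 2→6, due 10, lateness -4
Sample 2: 6→13, due 9, lateness 4
Sample 1: 13→21, due 16, lateness 5
Maximum = 5.
FIFO 10, LPT 10, SPT 5 → minimum 5.

5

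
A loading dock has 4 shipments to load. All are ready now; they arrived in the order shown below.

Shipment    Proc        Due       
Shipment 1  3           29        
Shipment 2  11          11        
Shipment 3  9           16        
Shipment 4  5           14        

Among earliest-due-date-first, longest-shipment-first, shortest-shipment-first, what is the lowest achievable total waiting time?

28

EDD (increasing due date): Shipment 2 Shipment 4 Shipment 3 Shipment 1.
Shipment 2: waits 0, runs 0→11
Shipment 4: waits 11, runs 11→16
Shipment 3: waits 16, runs 16→25
Shipment 1: waits 25, runs 25→28
Sum = 0+11+16+25 = 52.
LPT (decreasing processing time): Shipment 2 Shipment 3 Shipment 4 Shipment 1.
Shipment 2: waits 0, runs 0→11
Shipment 3: waits 11, runs 11→20
Shipment 4: waits 20, runs 20→25
Shipment 1: waits 25, runs 25→28
Sum = 0+11+20+25 = 56.
SPT (increasing processing time): Shipment 1 Shipment 4 Shipment 3 Shipment 2.
Shipment 1: waits 0, runs 0→3
Shipment 4: waits 3, runs 3→8
Shipment 3: waits 8, runs 8→17
Shipment 2: waits 17, runs 17→28
Sum = 0+3+8+17 = 28.
EDD 52, LPT 56, SPT 28 → minimum 28.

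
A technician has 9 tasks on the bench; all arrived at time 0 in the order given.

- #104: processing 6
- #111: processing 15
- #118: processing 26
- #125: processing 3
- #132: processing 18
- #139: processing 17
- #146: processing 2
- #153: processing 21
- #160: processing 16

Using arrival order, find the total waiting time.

472

FIFO (arrival order): #104 #111 #118 #125 #132 #139 #146 #153 #160.
#104: waits 0, runs 0→6
#111: waits 6, runs 6→21
#118: waits 21, runs 21→47
#125: waits 47, runs 47→50
#132: waits 50, runs 50→68
#139: waits 68, runs 68→85
#146: waits 85, runs 85→87
#153: waits 87, runs 87→108
#160: waits 108, runs 108→124
Sum = 0+6+21+47+50+68+85+87+108 = 472.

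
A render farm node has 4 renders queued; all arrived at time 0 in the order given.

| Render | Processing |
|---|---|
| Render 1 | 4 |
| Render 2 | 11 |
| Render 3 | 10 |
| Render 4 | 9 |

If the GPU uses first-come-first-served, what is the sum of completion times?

78

FIFO (arrival order): Render 1 Render 2 Render 3 Render 4.
Render 1: 0→4
Render 2: 4→15
Render 3: 15→25
Render 4: 25→34
Sum = 4+15+25+34 = 78.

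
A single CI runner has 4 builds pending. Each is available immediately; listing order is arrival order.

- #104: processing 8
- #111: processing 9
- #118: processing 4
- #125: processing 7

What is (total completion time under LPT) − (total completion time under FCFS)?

LPT (decreasing processing time): #111 #104 #125 #118.
#111: 0→9
#104: 9→17
#125: 17→24
#118: 24→28
Sum = 9+17+24+28 = 78.
FIFO (arrival order): #104 #111 #118 #125.
#104: 0→8
#111: 8→17
#118: 17→21
#125: 21→28
Sum = 8+17+21+28 = 74.
Difference = 78 − 74 = 4.

4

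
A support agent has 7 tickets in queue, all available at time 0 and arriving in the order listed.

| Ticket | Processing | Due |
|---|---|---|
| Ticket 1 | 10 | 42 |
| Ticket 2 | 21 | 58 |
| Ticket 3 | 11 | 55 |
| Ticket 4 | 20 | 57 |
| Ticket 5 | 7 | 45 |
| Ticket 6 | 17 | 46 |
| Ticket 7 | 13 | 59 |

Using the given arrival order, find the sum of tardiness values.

109

FIFO (arrival order): Ticket 1 Ticket 2 Ticket 3 Ticket 4 Ticket 5 Ticket 6 Ticket 7.
Ticket 1: 0→10, due 42, tardiness 0
Ticket 2: 10→31, due 58, tardiness 0
Ticket 3: 31→42, due 55, tardiness 0
Ticket 4: 42→62, due 57, tardiness 5
Ticket 5: 62→69, due 45, tardiness 24
Ticket 6: 69→86, due 46, tardiness 40
Ticket 7: 86→99, due 59, tardiness 40
Sum = 0+0+0+5+24+40+40 = 109.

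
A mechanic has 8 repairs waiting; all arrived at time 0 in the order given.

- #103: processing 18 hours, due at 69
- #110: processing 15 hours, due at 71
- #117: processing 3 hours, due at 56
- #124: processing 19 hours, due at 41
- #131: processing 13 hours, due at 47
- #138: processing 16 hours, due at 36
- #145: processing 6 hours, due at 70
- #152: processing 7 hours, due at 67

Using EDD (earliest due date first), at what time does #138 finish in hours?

EDD (increasing due date): #138 #124 #131 #117 #152 #103 #145 #110.
#138: 0→16

16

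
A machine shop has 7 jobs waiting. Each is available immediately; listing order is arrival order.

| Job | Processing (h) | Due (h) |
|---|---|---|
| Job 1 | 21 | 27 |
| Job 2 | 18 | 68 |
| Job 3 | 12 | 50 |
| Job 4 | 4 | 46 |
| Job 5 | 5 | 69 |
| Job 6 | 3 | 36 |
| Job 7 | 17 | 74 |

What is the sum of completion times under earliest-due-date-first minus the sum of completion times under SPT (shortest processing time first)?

EDD (increasing due date): Job 1 Job 6 Job 4 Job 3 Job 2 Job 5 Job 7.
Job 1: 0→21
Job 6: 21→24
Job 4: 24→28
Job 3: 28→40
Job 2: 40→58
Job 5: 58→63
Job 7: 63→80
Sum = 21+24+28+40+58+63+80 = 314.
SPT (increasing processing time): Job 6 Job 4 Job 5 Job 3 Job 7 Job 2 Job 1.
Job 6: 0→3
Job 4: 3→7
Job 5: 7→12
Job 3: 12→24
Job 7: 24→41
Job 2: 41→59
Job 1: 59→80
Sum = 3+7+12+24+41+59+80 = 226.
Difference = 314 − 226 = 88.

88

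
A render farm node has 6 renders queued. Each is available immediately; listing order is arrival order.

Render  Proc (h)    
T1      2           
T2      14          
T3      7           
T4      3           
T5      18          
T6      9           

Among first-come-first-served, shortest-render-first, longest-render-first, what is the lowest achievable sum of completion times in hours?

128

FIFO (arrival order): T1 T2 T3 T4 T5 T6.
T1: 0→2
T2: 2→16
T3: 16→23
T4: 23→26
T5: 26→44
T6: 44→53
Sum = 2+16+23+26+44+53 = 164.
SPT (increasing processing time): T1 T4 T3 T6 T2 T5.
T1: 0→2
T4: 2→5
T3: 5→12
T6: 12→21
T2: 21→35
T5: 35→53
Sum = 2+5+12+21+35+53 = 128.
LPT (decreasing processing time): T5 T2 T6 T3 T4 T1.
T5: 0→18
T2: 18→32
T6: 32→41
T3: 41→48
T4: 48→51
T1: 51→53
Sum = 18+32+41+48+51+53 = 243.
FIFO 164, SPT 128, LPT 243 → minimum 128.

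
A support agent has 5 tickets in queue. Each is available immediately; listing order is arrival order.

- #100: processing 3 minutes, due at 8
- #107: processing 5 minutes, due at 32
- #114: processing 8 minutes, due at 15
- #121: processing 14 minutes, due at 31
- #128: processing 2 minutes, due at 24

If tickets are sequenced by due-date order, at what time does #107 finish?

32

EDD (increasing due date): #100 #114 #128 #121 #107.
#100: 0→3
#114: 3→11
#128: 11→13
#121: 13→27
#107: 27→32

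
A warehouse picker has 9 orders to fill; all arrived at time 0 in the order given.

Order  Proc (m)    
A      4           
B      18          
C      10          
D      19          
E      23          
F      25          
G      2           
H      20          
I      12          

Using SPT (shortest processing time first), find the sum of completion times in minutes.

SPT (increasing processing time): G A C I B D H E F.
G: 0→2
A: 2→6
C: 6→16
I: 16→28
B: 28→46
D: 46→65
H: 65→85
E: 85→108
F: 108→133
Sum = 2+6+16+28+46+65+85+108+133 = 489.

489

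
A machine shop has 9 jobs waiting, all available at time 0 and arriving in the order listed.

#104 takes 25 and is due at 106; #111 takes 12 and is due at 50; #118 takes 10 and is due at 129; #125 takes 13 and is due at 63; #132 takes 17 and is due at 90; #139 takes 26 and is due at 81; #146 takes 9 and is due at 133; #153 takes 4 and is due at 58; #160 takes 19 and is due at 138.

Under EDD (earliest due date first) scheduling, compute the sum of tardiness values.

EDD (increasing due date): #111 #153 #125 #139 #132 #104 #118 #146 #160.
#111: 0→12, due 50, tardiness 0
#153: 12→16, due 58, tardiness 0
#125: 16→29, due 63, tardiness 0
#139: 29→55, due 81, tardiness 0
#132: 55→72, due 90, tardiness 0
#104: 72→97, due 106, tardiness 0
#118: 97→107, due 129, tardiness 0
#146: 107→116, due 133, tardiness 0
#160: 116→135, due 138, tardiness 0
Sum = 0+0+0+0+0+0+0+0+0 = 0.

0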